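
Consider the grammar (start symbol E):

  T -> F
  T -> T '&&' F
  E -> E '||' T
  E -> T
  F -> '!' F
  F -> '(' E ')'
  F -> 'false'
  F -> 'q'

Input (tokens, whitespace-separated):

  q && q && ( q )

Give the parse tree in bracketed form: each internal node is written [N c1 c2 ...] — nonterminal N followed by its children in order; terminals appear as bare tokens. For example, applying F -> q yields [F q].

[E [T [T [T [F q]] && [F q]] && [F ( [E [T [F q]]] )]]]

E
T
T && F
T && F && F
F && F && F
q && F && F
q && q && F
q && q && ( E )
q && q && ( T )
q && q && ( F )
q && q && ( q )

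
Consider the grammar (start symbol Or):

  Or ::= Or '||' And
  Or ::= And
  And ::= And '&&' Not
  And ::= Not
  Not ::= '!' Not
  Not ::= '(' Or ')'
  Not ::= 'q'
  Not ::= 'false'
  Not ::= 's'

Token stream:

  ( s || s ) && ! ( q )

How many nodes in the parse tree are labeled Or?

4

[Or [And [And [Not ( [Or [Or [And [Not s]]] || [And [Not s]]] )]] && [Not ! [Not ( [Or [And [Not q]]] )]]]]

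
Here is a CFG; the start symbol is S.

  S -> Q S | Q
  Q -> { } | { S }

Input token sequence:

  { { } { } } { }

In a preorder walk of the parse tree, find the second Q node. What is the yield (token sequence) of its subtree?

{ }

[S [Q { [S [Q { }] [S [Q { }]]] }] [S [Q { }]]]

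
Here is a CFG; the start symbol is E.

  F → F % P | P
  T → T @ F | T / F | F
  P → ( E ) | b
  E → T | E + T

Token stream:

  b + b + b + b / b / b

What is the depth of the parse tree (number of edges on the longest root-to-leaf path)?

[E [E [E [E [T [F [P b]]]] + [T [F [P b]]]] + [T [F [P b]]]] + [T [T [T [F [P b]]] / [F [P b]]] / [F [P b]]]]

7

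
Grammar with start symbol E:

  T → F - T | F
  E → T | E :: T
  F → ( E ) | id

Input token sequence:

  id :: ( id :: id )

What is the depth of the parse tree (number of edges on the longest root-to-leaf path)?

7

[E [E [T [F id]]] :: [T [F ( [E [E [T [F id]]] :: [T [F id]]] )]]]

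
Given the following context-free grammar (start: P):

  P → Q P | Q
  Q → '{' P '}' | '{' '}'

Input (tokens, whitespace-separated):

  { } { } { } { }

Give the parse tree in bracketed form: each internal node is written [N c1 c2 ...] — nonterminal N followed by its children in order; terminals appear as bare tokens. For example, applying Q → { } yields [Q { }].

P
Q P
{ } P
{ } Q P
{ } { } P
{ } { } Q P
{ } { } { } P
{ } { } { } Q
{ } { } { } { }

[P [Q { }] [P [Q { }] [P [Q { }] [P [Q { }]]]]]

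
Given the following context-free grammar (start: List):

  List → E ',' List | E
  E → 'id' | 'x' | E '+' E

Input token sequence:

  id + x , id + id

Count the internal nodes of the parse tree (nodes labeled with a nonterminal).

8

[List [E [E id] + [E x]] , [List [E [E id] + [E id]]]]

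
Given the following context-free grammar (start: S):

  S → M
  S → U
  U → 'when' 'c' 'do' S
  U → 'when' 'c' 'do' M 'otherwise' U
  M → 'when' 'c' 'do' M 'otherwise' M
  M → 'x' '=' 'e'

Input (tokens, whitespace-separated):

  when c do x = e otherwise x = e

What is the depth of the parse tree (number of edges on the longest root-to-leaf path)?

3

[S [M when c do [M x = e] otherwise [M x = e]]]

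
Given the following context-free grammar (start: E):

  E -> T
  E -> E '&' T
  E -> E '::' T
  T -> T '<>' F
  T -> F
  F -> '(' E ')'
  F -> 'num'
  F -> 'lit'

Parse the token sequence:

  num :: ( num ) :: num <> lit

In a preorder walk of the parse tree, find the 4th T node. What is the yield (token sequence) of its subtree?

[E [E [E [T [F num]]] :: [T [F ( [E [T [F num]]] )]]] :: [T [T [F num]] <> [F lit]]]

num <> lit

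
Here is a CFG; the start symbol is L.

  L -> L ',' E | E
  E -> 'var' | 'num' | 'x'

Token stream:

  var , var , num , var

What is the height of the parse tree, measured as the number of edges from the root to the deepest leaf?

5

[L [L [L [L [E var]] , [E var]] , [E num]] , [E var]]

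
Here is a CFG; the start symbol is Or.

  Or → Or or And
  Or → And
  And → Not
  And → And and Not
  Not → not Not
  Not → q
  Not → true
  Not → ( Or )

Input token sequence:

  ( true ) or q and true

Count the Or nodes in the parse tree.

[Or [Or [And [Not ( [Or [And [Not true]]] )]]] or [And [And [Not q]] and [Not true]]]

3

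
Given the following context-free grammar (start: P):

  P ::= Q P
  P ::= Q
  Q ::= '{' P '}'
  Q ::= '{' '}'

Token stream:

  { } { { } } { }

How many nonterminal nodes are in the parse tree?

[P [Q { }] [P [Q { [P [Q { }]] }] [P [Q { }]]]]

8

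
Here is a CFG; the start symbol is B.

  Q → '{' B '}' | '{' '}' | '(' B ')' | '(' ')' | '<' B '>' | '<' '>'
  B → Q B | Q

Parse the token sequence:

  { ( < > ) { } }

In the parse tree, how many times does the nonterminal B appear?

[B [Q { [B [Q ( [B [Q < >]] )] [B [Q { }]]] }]]

4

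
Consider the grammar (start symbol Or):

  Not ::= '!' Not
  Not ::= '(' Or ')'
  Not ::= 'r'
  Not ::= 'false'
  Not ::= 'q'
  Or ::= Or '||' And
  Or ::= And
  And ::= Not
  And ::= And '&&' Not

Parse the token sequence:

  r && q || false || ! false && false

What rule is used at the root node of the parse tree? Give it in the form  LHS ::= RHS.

[Or [Or [Or [And [And [Not r]] && [Not q]]] || [And [Not false]]] || [And [And [Not ! [Not false]]] && [Not false]]]

Or ::= Or '||' And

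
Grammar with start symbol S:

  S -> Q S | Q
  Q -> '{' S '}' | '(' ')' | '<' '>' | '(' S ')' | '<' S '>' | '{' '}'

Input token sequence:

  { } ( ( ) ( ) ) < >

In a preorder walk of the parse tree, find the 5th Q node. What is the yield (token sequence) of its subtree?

[S [Q { }] [S [Q ( [S [Q ( )] [S [Q ( )]]] )] [S [Q < >]]]]

< >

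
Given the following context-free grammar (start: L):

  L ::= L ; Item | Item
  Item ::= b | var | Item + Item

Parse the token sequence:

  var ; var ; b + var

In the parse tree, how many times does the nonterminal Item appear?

[L [L [L [Item var]] ; [Item var]] ; [Item [Item b] + [Item var]]]

5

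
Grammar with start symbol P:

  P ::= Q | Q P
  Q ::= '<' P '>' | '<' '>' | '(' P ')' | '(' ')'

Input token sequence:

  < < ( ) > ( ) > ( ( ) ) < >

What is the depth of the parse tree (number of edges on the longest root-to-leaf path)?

6

[P [Q < [P [Q < [P [Q ( )]] >] [P [Q ( )]]] >] [P [Q ( [P [Q ( )]] )] [P [Q < >]]]]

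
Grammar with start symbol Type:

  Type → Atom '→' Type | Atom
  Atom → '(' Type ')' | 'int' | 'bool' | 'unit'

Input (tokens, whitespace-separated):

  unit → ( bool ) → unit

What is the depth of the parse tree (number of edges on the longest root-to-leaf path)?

5

[Type [Atom unit] → [Type [Atom ( [Type [Atom bool]] )] → [Type [Atom unit]]]]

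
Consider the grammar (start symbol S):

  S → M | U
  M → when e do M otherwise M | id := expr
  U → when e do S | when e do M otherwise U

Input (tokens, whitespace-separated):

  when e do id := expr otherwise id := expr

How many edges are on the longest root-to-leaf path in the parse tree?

3

[S [M when e do [M id := expr] otherwise [M id := expr]]]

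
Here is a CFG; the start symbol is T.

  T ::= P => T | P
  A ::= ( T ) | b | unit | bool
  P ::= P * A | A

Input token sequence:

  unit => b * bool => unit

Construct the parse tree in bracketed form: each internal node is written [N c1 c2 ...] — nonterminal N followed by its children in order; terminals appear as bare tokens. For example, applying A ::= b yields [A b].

T
P => T
A => T
unit => T
unit => P => T
unit => P * A => T
unit => A * A => T
unit => b * A => T
unit => b * bool => T
unit => b * bool => P
unit => b * bool => A
unit => b * bool => unit

[T [P [A unit]] => [T [P [P [A b]] * [A bool]] => [T [P [A unit]]]]]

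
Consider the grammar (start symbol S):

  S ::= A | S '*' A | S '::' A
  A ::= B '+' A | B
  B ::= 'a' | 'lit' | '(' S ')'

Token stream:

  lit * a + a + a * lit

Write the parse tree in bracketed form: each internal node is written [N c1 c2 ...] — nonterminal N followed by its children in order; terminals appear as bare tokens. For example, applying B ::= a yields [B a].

S
S * A
S * A * A
A * A * A
B * A * A
lit * A * A
lit * B + A * A
lit * a + A * A
lit * a + B + A * A
lit * a + a + A * A
lit * a + a + B * A
lit * a + a + a * A
lit * a + a + a * B
lit * a + a + a * lit

[S [S [S [A [B lit]]] * [A [B a] + [A [B a] + [A [B a]]]]] * [A [B lit]]]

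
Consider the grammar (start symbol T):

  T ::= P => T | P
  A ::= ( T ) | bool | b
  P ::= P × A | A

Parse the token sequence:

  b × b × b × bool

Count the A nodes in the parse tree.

4

[T [P [P [P [P [A b]] × [A b]] × [A b]] × [A bool]]]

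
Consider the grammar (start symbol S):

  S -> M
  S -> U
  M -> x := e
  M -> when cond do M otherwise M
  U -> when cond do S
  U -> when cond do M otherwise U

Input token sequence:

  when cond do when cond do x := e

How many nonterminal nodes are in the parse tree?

[S [U when cond do [S [U when cond do [S [M x := e]]]]]]

6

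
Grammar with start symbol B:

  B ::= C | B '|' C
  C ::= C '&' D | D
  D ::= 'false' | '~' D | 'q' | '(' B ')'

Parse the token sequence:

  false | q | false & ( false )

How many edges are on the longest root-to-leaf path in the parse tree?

[B [B [B [C [D false]]] | [C [D q]]] | [C [C [D false]] & [D ( [B [C [D false]]] )]]]

6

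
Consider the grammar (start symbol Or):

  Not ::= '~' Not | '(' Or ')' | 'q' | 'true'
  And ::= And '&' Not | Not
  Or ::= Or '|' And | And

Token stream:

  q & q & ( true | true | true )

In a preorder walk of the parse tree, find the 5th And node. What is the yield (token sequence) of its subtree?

[Or [And [And [And [Not q]] & [Not q]] & [Not ( [Or [Or [Or [And [Not true]]] | [And [Not true]]] | [And [Not true]]] )]]]

true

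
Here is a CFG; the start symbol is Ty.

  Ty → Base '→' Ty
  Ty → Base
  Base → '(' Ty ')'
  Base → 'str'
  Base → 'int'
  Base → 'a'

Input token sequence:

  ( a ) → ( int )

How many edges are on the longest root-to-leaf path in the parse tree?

5

[Ty [Base ( [Ty [Base a]] )] → [Ty [Base ( [Ty [Base int]] )]]]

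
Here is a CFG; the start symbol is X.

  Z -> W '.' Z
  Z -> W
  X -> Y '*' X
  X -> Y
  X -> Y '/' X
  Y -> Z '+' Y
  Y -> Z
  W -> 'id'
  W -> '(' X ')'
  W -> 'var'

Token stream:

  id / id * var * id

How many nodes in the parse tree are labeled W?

4

[X [Y [Z [W id]]] / [X [Y [Z [W id]]] * [X [Y [Z [W var]]] * [X [Y [Z [W id]]]]]]]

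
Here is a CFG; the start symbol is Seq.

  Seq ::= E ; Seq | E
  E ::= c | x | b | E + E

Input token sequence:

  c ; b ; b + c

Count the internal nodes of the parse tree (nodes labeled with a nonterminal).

8

[Seq [E c] ; [Seq [E b] ; [Seq [E [E b] + [E c]]]]]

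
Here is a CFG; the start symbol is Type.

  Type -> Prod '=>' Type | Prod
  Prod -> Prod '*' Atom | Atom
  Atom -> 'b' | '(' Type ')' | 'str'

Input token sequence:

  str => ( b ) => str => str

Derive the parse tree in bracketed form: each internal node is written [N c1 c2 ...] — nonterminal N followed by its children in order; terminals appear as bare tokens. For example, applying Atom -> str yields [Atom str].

[Type [Prod [Atom str]] => [Type [Prod [Atom ( [Type [Prod [Atom b]]] )]] => [Type [Prod [Atom str]] => [Type [Prod [Atom str]]]]]]

Type
Prod => Type
Atom => Type
str => Type
str => Prod => Type
str => Atom => Type
str => ( Type ) => Type
str => ( Prod ) => Type
str => ( Atom ) => Type
str => ( b ) => Type
str => ( b ) => Prod => Type
str => ( b ) => Atom => Type
str => ( b ) => str => Type
str => ( b ) => str => Prod
str => ( b ) => str => Atom
str => ( b ) => str => str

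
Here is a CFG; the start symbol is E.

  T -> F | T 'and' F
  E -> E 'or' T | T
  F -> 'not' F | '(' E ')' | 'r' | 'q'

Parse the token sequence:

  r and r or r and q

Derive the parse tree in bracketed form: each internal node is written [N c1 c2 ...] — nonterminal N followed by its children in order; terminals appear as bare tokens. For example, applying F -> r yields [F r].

E
E or T
T or T
T and F or T
F and F or T
r and F or T
r and r or T
r and r or T and F
r and r or F and F
r and r or r and F
r and r or r and q

[E [E [T [T [F r]] and [F r]]] or [T [T [F r]] and [F q]]]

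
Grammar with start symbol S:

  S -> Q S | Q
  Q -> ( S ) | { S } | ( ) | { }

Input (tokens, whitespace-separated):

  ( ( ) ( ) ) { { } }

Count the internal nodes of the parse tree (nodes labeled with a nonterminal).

[S [Q ( [S [Q ( )] [S [Q ( )]]] )] [S [Q { [S [Q { }]] }]]]

10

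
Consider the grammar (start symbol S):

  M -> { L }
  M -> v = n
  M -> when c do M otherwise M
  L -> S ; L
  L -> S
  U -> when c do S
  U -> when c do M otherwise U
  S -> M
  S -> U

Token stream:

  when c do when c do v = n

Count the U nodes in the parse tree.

[S [U when c do [S [U when c do [S [M v = n]]]]]]

2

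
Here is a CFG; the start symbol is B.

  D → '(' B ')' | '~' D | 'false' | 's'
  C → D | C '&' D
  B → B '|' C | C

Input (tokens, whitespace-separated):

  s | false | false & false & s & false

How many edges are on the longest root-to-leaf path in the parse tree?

[B [B [B [C [D s]]] | [C [D false]]] | [C [C [C [C [D false]] & [D false]] & [D s]] & [D false]]]

6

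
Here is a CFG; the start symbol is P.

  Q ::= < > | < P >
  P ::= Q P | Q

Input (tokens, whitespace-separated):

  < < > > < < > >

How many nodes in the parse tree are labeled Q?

4

[P [Q < [P [Q < >]] >] [P [Q < [P [Q < >]] >]]]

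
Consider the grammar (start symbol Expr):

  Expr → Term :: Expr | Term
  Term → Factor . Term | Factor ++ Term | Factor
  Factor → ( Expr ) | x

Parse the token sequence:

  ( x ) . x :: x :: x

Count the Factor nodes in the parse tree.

5

[Expr [Term [Factor ( [Expr [Term [Factor x]]] )] . [Term [Factor x]]] :: [Expr [Term [Factor x]] :: [Expr [Term [Factor x]]]]]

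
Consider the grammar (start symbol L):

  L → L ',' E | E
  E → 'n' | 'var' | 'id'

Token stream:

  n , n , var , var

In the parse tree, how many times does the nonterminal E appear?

[L [L [L [L [E n]] , [E n]] , [E var]] , [E var]]

4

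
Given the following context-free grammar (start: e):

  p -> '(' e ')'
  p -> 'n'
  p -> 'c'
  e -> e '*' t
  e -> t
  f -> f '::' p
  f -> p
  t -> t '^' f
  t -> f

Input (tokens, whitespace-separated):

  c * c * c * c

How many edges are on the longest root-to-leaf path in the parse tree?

[e [e [e [e [t [f [p c]]]] * [t [f [p c]]]] * [t [f [p c]]]] * [t [f [p c]]]]

7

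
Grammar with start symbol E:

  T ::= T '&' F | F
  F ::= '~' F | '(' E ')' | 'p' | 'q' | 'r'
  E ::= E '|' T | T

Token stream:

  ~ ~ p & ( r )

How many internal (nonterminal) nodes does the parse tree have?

[E [T [T [F ~ [F ~ [F p]]]] & [F ( [E [T [F r]]] )]]]

10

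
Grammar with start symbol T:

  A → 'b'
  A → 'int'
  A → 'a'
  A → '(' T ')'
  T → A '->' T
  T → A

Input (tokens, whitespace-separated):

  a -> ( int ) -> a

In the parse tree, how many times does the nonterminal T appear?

4

[T [A a] -> [T [A ( [T [A int]] )] -> [T [A a]]]]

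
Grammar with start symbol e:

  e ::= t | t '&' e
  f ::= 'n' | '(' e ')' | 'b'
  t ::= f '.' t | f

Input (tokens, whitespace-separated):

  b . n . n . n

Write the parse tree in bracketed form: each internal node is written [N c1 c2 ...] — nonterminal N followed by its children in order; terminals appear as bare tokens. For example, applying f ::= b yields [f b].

e
t
f . t
b . t
b . f . t
b . n . t
b . n . f . t
b . n . n . t
b . n . n . f
b . n . n . n

[e [t [f b] . [t [f n] . [t [f n] . [t [f n]]]]]]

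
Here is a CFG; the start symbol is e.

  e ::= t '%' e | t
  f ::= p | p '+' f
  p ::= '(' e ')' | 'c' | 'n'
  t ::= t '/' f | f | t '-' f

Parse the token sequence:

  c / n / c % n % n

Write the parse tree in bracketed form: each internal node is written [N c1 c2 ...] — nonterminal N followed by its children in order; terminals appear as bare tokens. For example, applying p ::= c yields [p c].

[e [t [t [t [f [p c]]] / [f [p n]]] / [f [p c]]] % [e [t [f [p n]]] % [e [t [f [p n]]]]]]

e
t % e
t / f % e
t / f / f % e
f / f / f % e
p / f / f % e
c / f / f % e
c / p / f % e
c / n / f % e
c / n / p % e
c / n / c % e
c / n / c % t % e
c / n / c % f % e
c / n / c % p % e
c / n / c % n % e
c / n / c % n % t
c / n / c % n % f
c / n / c % n % p
c / n / c % n % n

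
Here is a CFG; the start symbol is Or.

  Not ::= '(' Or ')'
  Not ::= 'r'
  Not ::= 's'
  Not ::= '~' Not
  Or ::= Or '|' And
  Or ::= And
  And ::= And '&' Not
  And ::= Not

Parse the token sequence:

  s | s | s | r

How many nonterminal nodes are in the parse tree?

12

[Or [Or [Or [Or [And [Not s]]] | [And [Not s]]] | [And [Not s]]] | [And [Not r]]]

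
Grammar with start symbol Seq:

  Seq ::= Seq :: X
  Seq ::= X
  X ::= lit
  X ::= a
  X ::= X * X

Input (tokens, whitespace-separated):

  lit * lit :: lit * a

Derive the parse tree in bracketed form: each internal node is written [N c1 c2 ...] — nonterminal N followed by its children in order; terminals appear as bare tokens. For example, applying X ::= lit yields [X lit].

[Seq [Seq [X [X lit] * [X lit]]] :: [X [X lit] * [X a]]]

Seq
Seq :: X
X :: X
X * X :: X
lit * X :: X
lit * lit :: X
lit * lit :: X * X
lit * lit :: lit * X
lit * lit :: lit * a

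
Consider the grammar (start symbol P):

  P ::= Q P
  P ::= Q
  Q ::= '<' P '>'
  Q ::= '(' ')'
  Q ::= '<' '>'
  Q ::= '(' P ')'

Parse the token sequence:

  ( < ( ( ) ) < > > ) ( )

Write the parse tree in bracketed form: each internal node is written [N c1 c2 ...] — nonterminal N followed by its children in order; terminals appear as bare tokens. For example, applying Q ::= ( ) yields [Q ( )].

P
Q P
( P ) P
( Q ) P
( < P > ) P
( < Q P > ) P
( < ( P ) P > ) P
( < ( Q ) P > ) P
( < ( ( ) ) P > ) P
( < ( ( ) ) Q > ) P
( < ( ( ) ) < > > ) P
( < ( ( ) ) < > > ) Q
( < ( ( ) ) < > > ) ( )

[P [Q ( [P [Q < [P [Q ( [P [Q ( )]] )] [P [Q < >]]] >]] )] [P [Q ( )]]]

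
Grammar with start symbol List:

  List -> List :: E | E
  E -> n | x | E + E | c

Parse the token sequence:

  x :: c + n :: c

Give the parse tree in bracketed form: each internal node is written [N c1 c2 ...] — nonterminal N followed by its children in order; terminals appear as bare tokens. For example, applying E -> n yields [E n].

List
List :: E
List :: E :: E
E :: E :: E
x :: E :: E
x :: E + E :: E
x :: c + E :: E
x :: c + n :: E
x :: c + n :: c

[List [List [List [E x]] :: [E [E c] + [E n]]] :: [E c]]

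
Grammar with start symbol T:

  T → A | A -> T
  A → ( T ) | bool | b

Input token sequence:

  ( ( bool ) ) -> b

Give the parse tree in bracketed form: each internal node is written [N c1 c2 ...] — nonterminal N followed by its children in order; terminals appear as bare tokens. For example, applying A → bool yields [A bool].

T
A -> T
( T ) -> T
( A ) -> T
( ( T ) ) -> T
( ( A ) ) -> T
( ( bool ) ) -> T
( ( bool ) ) -> A
( ( bool ) ) -> b

[T [A ( [T [A ( [T [A bool]] )]] )] -> [T [A b]]]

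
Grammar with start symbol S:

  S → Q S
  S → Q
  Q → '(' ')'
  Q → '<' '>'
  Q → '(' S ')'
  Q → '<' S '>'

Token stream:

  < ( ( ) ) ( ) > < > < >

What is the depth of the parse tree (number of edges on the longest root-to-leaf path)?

[S [Q < [S [Q ( [S [Q ( )]] )] [S [Q ( )]]] >] [S [Q < >] [S [Q < >]]]]

6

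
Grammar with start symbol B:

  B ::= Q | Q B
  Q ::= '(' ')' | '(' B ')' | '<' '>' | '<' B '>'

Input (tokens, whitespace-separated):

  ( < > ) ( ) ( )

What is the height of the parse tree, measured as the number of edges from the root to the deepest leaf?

[B [Q ( [B [Q < >]] )] [B [Q ( )] [B [Q ( )]]]]

4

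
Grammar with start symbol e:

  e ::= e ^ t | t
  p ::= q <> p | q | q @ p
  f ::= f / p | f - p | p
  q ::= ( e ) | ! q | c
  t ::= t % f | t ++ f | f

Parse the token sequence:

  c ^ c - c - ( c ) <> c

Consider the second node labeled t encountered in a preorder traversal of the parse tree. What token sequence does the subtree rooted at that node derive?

c - c - ( c ) <> c

[e [e [t [f [p [q c]]]]] ^ [t [f [f [f [p [q c]]] - [p [q c]]] - [p [q ( [e [t [f [p [q c]]]]] )] <> [p [q c]]]]]]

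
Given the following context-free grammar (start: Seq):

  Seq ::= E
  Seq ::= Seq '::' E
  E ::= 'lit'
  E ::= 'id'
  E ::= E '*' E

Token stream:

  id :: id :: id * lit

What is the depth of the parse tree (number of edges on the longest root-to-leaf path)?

[Seq [Seq [Seq [E id]] :: [E id]] :: [E [E id] * [E lit]]]

4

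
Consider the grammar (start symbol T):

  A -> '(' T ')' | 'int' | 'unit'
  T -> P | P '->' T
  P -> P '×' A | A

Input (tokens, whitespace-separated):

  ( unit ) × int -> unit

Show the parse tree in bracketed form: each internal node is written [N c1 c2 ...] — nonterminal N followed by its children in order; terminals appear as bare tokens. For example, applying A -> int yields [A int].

T
P -> T
P × A -> T
A × A -> T
( T ) × A -> T
( P ) × A -> T
( A ) × A -> T
( unit ) × A -> T
( unit ) × int -> T
( unit ) × int -> P
( unit ) × int -> A
( unit ) × int -> unit

[T [P [P [A ( [T [P [A unit]]] )]] × [A int]] -> [T [P [A unit]]]]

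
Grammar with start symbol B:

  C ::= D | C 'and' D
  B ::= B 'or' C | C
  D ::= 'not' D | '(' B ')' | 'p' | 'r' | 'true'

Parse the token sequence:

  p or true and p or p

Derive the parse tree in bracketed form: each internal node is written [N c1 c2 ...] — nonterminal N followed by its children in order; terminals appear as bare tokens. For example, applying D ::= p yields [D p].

B
B or C
B or C or C
C or C or C
D or C or C
p or C or C
p or C and D or C
p or D and D or C
p or true and D or C
p or true and p or C
p or true and p or D
p or true and p or p

[B [B [B [C [D p]]] or [C [C [D true]] and [D p]]] or [C [D p]]]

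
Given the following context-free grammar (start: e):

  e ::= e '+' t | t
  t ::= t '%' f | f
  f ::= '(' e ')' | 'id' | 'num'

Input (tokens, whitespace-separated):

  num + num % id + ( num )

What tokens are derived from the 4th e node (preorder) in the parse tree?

[e [e [e [t [f num]]] + [t [t [f num]] % [f id]]] + [t [f ( [e [t [f num]]] )]]]

num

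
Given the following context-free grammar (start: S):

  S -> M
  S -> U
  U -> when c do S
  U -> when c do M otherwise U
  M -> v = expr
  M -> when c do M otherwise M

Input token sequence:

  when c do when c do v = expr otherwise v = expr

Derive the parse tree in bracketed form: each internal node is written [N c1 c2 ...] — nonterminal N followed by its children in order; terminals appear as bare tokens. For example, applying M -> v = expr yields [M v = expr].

S
U
when c do S
when c do M
when c do when c do M otherwise M
when c do when c do v = expr otherwise M
when c do when c do v = expr otherwise v = expr

[S [U when c do [S [M when c do [M v = expr] otherwise [M v = expr]]]]]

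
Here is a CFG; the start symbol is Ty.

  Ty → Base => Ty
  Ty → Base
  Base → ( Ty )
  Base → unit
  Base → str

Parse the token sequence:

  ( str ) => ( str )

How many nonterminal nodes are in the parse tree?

[Ty [Base ( [Ty [Base str]] )] => [Ty [Base ( [Ty [Base str]] )]]]

8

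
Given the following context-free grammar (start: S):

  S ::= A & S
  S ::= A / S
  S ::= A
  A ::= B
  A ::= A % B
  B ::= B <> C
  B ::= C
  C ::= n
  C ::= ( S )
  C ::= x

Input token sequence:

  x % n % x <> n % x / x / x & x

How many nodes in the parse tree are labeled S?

[S [A [A [A [A [B [C x]]] % [B [C n]]] % [B [B [C x]] <> [C n]]] % [B [C x]]] / [S [A [B [C x]]] / [S [A [B [C x]]] & [S [A [B [C x]]]]]]]

4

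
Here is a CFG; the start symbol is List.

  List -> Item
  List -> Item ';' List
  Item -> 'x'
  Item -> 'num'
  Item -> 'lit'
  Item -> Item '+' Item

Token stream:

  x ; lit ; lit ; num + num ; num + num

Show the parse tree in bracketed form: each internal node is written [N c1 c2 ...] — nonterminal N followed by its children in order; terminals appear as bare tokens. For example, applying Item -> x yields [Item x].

[List [Item x] ; [List [Item lit] ; [List [Item lit] ; [List [Item [Item num] + [Item num]] ; [List [Item [Item num] + [Item num]]]]]]]

List
Item ; List
x ; List
x ; Item ; List
x ; lit ; List
x ; lit ; Item ; List
x ; lit ; lit ; List
x ; lit ; lit ; Item ; List
x ; lit ; lit ; Item + Item ; List
x ; lit ; lit ; num + Item ; List
x ; lit ; lit ; num + num ; List
x ; lit ; lit ; num + num ; Item
x ; lit ; lit ; num + num ; Item + Item
x ; lit ; lit ; num + num ; num + Item
x ; lit ; lit ; num + num ; num + num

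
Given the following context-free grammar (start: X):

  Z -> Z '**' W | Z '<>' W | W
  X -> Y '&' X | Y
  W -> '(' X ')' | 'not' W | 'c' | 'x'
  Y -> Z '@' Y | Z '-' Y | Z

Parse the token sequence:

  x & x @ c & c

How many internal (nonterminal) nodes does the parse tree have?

[X [Y [Z [W x]]] & [X [Y [Z [W x]] @ [Y [Z [W c]]]] & [X [Y [Z [W c]]]]]]

15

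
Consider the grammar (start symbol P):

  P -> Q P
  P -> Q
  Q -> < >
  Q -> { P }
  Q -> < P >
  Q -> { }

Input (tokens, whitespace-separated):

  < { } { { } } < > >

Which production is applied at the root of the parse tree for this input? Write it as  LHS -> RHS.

P -> Q

[P [Q < [P [Q { }] [P [Q { [P [Q { }]] }] [P [Q < >]]]] >]]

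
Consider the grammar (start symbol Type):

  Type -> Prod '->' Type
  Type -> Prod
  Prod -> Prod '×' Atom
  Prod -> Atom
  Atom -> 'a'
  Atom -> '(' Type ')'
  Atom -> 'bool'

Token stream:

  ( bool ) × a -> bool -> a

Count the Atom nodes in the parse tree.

5

[Type [Prod [Prod [Atom ( [Type [Prod [Atom bool]]] )]] × [Atom a]] -> [Type [Prod [Atom bool]] -> [Type [Prod [Atom a]]]]]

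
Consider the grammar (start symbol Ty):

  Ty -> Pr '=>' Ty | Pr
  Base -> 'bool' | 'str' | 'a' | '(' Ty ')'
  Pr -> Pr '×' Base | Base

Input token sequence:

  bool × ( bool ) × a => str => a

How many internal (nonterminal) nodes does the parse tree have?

16

[Ty [Pr [Pr [Pr [Base bool]] × [Base ( [Ty [Pr [Base bool]]] )]] × [Base a]] => [Ty [Pr [Base str]] => [Ty [Pr [Base a]]]]]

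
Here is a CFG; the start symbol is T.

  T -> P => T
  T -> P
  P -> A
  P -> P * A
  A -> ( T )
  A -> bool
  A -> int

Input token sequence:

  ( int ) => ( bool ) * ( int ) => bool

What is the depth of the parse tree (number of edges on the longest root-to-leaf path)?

8

[T [P [A ( [T [P [A int]]] )]] => [T [P [P [A ( [T [P [A bool]]] )]] * [A ( [T [P [A int]]] )]] => [T [P [A bool]]]]]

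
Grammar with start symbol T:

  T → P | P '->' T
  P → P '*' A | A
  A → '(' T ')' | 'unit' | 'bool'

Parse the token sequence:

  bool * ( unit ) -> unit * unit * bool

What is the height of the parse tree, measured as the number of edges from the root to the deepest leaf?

6

[T [P [P [A bool]] * [A ( [T [P [A unit]]] )]] -> [T [P [P [P [A unit]] * [A unit]] * [A bool]]]]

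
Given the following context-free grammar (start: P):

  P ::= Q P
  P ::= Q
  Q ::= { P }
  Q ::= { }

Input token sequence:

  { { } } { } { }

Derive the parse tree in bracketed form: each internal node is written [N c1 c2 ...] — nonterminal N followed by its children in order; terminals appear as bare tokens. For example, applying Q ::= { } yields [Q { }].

[P [Q { [P [Q { }]] }] [P [Q { }] [P [Q { }]]]]

P
Q P
{ P } P
{ Q } P
{ { } } P
{ { } } Q P
{ { } } { } P
{ { } } { } Q
{ { } } { } { }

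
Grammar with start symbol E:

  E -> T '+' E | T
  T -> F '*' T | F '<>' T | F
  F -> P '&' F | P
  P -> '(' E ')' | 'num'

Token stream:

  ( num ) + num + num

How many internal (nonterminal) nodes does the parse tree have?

16

[E [T [F [P ( [E [T [F [P num]]]] )]]] + [E [T [F [P num]]] + [E [T [F [P num]]]]]]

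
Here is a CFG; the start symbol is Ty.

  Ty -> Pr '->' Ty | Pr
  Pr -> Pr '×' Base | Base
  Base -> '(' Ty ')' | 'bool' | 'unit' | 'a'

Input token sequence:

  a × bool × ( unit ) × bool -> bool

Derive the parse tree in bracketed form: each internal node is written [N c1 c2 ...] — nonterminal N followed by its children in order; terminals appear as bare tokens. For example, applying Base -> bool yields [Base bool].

Ty
Pr -> Ty
Pr × Base -> Ty
Pr × Base × Base -> Ty
Pr × Base × Base × Base -> Ty
Base × Base × Base × Base -> Ty
a × Base × Base × Base -> Ty
a × bool × Base × Base -> Ty
a × bool × ( Ty ) × Base -> Ty
a × bool × ( Pr ) × Base -> Ty
a × bool × ( Base ) × Base -> Ty
a × bool × ( unit ) × Base -> Ty
a × bool × ( unit ) × bool -> Ty
a × bool × ( unit ) × bool -> Pr
a × bool × ( unit ) × bool -> Base
a × bool × ( unit ) × bool -> bool

[Ty [Pr [Pr [Pr [Pr [Base a]] × [Base bool]] × [Base ( [Ty [Pr [Base unit]]] )]] × [Base bool]] -> [Ty [Pr [Base bool]]]]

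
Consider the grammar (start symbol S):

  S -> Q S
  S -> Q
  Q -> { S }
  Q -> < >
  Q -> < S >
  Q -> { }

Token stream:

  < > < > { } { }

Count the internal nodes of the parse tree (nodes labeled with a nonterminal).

[S [Q < >] [S [Q < >] [S [Q { }] [S [Q { }]]]]]

8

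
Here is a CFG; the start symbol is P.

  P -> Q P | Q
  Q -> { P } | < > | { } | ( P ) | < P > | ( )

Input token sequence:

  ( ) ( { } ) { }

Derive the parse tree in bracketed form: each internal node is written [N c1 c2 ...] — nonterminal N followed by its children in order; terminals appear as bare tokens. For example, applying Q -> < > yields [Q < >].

[P [Q ( )] [P [Q ( [P [Q { }]] )] [P [Q { }]]]]

P
Q P
( ) P
( ) Q P
( ) ( P ) P
( ) ( Q ) P
( ) ( { } ) P
( ) ( { } ) Q
( ) ( { } ) { }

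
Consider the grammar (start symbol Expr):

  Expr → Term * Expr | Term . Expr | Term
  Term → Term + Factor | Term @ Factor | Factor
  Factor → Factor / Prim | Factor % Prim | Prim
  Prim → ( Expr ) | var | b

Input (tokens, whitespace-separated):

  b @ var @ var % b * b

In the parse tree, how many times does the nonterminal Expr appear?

[Expr [Term [Term [Term [Factor [Prim b]]] @ [Factor [Prim var]]] @ [Factor [Factor [Prim var]] % [Prim b]]] * [Expr [Term [Factor [Prim b]]]]]

2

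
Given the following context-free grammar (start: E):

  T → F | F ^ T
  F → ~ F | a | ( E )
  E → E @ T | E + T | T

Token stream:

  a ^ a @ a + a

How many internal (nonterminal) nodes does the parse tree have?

11

[E [E [E [T [F a] ^ [T [F a]]]] @ [T [F a]]] + [T [F a]]]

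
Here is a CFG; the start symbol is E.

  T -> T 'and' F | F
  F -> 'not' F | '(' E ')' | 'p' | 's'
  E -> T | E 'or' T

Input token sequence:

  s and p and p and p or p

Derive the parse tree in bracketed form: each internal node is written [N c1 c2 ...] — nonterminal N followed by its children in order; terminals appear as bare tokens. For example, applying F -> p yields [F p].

[E [E [T [T [T [T [F s]] and [F p]] and [F p]] and [F p]]] or [T [F p]]]

E
E or T
T or T
T and F or T
T and F and F or T
T and F and F and F or T
F and F and F and F or T
s and F and F and F or T
s and p and F and F or T
s and p and p and F or T
s and p and p and p or T
s and p and p and p or F
s and p and p and p or p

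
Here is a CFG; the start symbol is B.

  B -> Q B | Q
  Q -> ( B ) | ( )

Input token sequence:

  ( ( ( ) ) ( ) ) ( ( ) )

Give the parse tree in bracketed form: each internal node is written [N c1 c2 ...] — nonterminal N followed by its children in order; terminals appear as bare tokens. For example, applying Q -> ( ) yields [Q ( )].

B
Q B
( B ) B
( Q B ) B
( ( B ) B ) B
( ( Q ) B ) B
( ( ( ) ) B ) B
( ( ( ) ) Q ) B
( ( ( ) ) ( ) ) B
( ( ( ) ) ( ) ) Q
( ( ( ) ) ( ) ) ( B )
( ( ( ) ) ( ) ) ( Q )
( ( ( ) ) ( ) ) ( ( ) )

[B [Q ( [B [Q ( [B [Q ( )]] )] [B [Q ( )]]] )] [B [Q ( [B [Q ( )]] )]]]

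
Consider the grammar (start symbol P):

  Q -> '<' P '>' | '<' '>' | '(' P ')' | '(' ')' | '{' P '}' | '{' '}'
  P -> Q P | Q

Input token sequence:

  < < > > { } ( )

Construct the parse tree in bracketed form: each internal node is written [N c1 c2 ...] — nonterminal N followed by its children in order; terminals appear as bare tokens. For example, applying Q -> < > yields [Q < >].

[P [Q < [P [Q < >]] >] [P [Q { }] [P [Q ( )]]]]

P
Q P
< P > P
< Q > P
< < > > P
< < > > Q P
< < > > { } P
< < > > { } Q
< < > > { } ( )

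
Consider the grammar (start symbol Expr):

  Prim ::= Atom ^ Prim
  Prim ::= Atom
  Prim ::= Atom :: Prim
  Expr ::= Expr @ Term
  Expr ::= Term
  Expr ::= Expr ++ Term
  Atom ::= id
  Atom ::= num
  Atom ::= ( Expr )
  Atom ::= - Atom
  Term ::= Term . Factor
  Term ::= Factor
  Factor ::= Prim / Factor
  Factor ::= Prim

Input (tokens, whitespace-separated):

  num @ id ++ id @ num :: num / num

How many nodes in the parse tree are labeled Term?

[Expr [Expr [Expr [Expr [Term [Factor [Prim [Atom num]]]]] @ [Term [Factor [Prim [Atom id]]]]] ++ [Term [Factor [Prim [Atom id]]]]] @ [Term [Factor [Prim [Atom num] :: [Prim [Atom num]]] / [Factor [Prim [Atom num]]]]]]

4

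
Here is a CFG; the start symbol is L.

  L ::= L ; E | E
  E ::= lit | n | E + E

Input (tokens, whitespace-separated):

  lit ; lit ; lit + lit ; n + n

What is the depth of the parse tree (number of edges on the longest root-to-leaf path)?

5

[L [L [L [L [E lit]] ; [E lit]] ; [E [E lit] + [E lit]]] ; [E [E n] + [E n]]]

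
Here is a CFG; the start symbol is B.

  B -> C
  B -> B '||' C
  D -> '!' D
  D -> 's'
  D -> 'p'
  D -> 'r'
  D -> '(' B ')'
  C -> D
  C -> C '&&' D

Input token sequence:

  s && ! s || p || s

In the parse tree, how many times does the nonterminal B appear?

3

[B [B [B [C [C [D s]] && [D ! [D s]]]] || [C [D p]]] || [C [D s]]]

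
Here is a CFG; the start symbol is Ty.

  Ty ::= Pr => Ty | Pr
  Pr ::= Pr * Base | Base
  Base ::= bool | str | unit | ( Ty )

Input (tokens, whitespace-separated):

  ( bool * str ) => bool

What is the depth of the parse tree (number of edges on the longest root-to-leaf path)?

7

[Ty [Pr [Base ( [Ty [Pr [Pr [Base bool]] * [Base str]]] )]] => [Ty [Pr [Base bool]]]]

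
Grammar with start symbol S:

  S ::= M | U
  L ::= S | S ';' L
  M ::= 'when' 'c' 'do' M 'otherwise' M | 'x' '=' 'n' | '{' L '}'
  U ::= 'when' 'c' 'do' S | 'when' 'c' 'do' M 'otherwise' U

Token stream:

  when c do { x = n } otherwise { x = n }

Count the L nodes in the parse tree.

2

[S [M when c do [M { [L [S [M x = n]]] }] otherwise [M { [L [S [M x = n]]] }]]]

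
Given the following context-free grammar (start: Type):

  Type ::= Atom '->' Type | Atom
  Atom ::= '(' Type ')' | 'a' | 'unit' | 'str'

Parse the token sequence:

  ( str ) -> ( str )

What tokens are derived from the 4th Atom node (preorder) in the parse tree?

[Type [Atom ( [Type [Atom str]] )] -> [Type [Atom ( [Type [Atom str]] )]]]

str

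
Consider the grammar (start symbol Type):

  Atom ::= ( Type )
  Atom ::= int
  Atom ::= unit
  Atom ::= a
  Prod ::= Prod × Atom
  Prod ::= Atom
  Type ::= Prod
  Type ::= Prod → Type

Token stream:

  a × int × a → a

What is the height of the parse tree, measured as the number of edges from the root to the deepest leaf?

5

[Type [Prod [Prod [Prod [Atom a]] × [Atom int]] × [Atom a]] → [Type [Prod [Atom a]]]]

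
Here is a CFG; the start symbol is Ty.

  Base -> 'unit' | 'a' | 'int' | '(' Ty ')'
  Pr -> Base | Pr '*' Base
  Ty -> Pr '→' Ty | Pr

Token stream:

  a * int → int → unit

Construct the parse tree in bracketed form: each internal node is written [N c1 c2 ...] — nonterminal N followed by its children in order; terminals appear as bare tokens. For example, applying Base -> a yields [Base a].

Ty
Pr → Ty
Pr * Base → Ty
Base * Base → Ty
a * Base → Ty
a * int → Ty
a * int → Pr → Ty
a * int → Base → Ty
a * int → int → Ty
a * int → int → Pr
a * int → int → Base
a * int → int → unit

[Ty [Pr [Pr [Base a]] * [Base int]] → [Ty [Pr [Base int]] → [Ty [Pr [Base unit]]]]]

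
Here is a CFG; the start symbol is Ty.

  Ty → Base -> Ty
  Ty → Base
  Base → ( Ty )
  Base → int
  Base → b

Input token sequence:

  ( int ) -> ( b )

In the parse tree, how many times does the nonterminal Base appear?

4

[Ty [Base ( [Ty [Base int]] )] -> [Ty [Base ( [Ty [Base b]] )]]]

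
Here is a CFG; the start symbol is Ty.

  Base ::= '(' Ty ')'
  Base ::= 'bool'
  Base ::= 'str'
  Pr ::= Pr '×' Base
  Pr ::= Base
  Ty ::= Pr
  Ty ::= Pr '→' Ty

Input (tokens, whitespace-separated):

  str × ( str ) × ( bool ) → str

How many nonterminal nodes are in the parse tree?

[Ty [Pr [Pr [Pr [Base str]] × [Base ( [Ty [Pr [Base str]]] )]] × [Base ( [Ty [Pr [Base bool]]] )]] → [Ty [Pr [Base str]]]]

16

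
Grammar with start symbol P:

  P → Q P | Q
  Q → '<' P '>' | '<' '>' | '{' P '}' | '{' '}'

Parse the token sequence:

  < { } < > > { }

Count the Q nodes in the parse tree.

4

[P [Q < [P [Q { }] [P [Q < >]]] >] [P [Q { }]]]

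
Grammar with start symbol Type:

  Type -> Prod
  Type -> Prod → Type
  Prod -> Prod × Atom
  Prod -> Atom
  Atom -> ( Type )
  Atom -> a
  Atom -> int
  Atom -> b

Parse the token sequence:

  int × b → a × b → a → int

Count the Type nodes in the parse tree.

[Type [Prod [Prod [Atom int]] × [Atom b]] → [Type [Prod [Prod [Atom a]] × [Atom b]] → [Type [Prod [Atom a]] → [Type [Prod [Atom int]]]]]]

4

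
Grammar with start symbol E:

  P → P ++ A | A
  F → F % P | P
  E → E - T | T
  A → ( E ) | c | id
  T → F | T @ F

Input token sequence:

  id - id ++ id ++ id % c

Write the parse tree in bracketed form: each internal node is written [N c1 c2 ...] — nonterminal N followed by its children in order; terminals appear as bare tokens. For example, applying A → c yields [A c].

[E [E [T [F [P [A id]]]]] - [T [F [F [P [P [P [A id]] ++ [A id]] ++ [A id]]] % [P [A c]]]]]

E
E - T
T - T
F - T
P - T
A - T
id - T
id - F
id - F % P
id - P % P
id - P ++ A % P
id - P ++ A ++ A % P
id - A ++ A ++ A % P
id - id ++ A ++ A % P
id - id ++ id ++ A % P
id - id ++ id ++ id % P
id - id ++ id ++ id % A
id - id ++ id ++ id % c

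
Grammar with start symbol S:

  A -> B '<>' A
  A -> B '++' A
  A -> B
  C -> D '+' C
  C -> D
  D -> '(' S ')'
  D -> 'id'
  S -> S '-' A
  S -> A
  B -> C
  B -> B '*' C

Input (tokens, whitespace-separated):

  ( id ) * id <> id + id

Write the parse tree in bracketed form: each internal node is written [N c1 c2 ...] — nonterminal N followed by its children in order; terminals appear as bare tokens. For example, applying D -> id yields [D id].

[S [A [B [B [C [D ( [S [A [B [C [D id]]]]] )]]] * [C [D id]]] <> [A [B [C [D id] + [C [D id]]]]]]]

S
A
B <> A
B * C <> A
C * C <> A
D * C <> A
( S ) * C <> A
( A ) * C <> A
( B ) * C <> A
( C ) * C <> A
( D ) * C <> A
( id ) * C <> A
( id ) * D <> A
( id ) * id <> A
( id ) * id <> B
( id ) * id <> C
( id ) * id <> D + C
( id ) * id <> id + C
( id ) * id <> id + D
( id ) * id <> id + id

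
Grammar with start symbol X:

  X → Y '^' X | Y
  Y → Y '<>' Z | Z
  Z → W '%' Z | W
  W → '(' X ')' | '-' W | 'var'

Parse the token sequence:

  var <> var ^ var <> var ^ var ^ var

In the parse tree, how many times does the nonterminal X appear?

4

[X [Y [Y [Z [W var]]] <> [Z [W var]]] ^ [X [Y [Y [Z [W var]]] <> [Z [W var]]] ^ [X [Y [Z [W var]]] ^ [X [Y [Z [W var]]]]]]]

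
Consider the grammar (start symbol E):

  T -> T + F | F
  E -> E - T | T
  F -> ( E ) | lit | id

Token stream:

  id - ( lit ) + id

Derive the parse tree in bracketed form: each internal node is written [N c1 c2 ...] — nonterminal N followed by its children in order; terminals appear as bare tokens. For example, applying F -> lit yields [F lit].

E
E - T
T - T
F - T
id - T
id - T + F
id - F + F
id - ( E ) + F
id - ( T ) + F
id - ( F ) + F
id - ( lit ) + F
id - ( lit ) + id

[E [E [T [F id]]] - [T [T [F ( [E [T [F lit]]] )]] + [F id]]]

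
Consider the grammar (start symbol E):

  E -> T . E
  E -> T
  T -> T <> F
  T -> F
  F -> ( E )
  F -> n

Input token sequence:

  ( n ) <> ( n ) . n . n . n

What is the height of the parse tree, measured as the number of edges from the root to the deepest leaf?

7

[E [T [T [F ( [E [T [F n]]] )]] <> [F ( [E [T [F n]]] )]] . [E [T [F n]] . [E [T [F n]] . [E [T [F n]]]]]]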